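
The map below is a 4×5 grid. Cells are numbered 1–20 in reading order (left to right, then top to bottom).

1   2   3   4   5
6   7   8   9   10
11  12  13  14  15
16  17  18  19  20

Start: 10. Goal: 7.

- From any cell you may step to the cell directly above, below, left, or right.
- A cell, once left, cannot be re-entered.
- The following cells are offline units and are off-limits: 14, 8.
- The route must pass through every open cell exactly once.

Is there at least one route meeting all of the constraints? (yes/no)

Colour the cells like a checkerboard: each orthogonal step flips colour, so a Hamiltonian route alternates colours. Here there are 10 cells of one colour and 8 of the other, with start on the opposite colour to the goal — the counts and endpoints can't be arranged into an alternating sequence of length 18, so no Hamiltonian route exists.

no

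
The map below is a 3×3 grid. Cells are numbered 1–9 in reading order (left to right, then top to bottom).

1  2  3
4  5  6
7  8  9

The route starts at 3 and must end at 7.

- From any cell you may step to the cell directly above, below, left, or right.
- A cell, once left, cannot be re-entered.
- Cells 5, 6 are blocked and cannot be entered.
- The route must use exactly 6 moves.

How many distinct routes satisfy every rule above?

0

Need simple routes of exactly 6 moves from 3 to 7 (Manhattan distance 4, so 1 moves are spent on a detour and 1 undoing it).
No route satisfies every constraint, so the count is 0.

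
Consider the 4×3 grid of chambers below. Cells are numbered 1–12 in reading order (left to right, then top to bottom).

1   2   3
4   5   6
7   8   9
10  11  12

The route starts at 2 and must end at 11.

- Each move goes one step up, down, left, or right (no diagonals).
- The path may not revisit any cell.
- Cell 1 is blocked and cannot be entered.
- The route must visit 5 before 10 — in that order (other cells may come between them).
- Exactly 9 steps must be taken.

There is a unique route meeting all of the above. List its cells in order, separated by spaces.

2 3 6 9 8 5 4 7 10 11

The waypoints must appear in the order 5, 10, with no cell reused.
Route from 2: right to 3, 2× down (reaching 9), left to 8, up to 5, left to 4, 2× down (reaching 10), right to 11 — 9 moves in all.
Check: order respected (5 at step 5, 10 at step 8); 9 moves as required.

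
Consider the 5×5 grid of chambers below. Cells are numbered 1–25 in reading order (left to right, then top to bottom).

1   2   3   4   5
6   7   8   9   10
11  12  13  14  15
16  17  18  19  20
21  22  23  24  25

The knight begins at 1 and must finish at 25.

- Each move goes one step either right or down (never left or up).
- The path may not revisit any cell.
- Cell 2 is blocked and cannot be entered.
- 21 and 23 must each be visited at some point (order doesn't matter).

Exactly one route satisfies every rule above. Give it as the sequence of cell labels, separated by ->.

Moves only go right or down, so the column and row indices never decrease.
Route from 1: 4× down (reaching 21), 4× right (reaching 25) — 8 moves in all.
Check: all required cells visited.

1 -> 6 -> 11 -> 16 -> 21 -> 22 -> 23 -> 24 -> 25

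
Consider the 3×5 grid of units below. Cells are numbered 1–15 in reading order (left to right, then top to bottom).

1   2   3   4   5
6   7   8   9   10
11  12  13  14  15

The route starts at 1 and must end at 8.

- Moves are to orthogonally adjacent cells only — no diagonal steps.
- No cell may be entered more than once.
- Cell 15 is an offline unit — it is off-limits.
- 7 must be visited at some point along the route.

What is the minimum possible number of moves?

3

Any route passes through 7 somewhere between 1 and 8. Summing Manhattan distances along the two legs (1 → 7 → 8) gives a lower bound of 2 + 1 = 3 moves.
A route of 3 moves achieves this: 1 → 6 → 7 → 8.
Since 3 matches the lower bound, it is optimal.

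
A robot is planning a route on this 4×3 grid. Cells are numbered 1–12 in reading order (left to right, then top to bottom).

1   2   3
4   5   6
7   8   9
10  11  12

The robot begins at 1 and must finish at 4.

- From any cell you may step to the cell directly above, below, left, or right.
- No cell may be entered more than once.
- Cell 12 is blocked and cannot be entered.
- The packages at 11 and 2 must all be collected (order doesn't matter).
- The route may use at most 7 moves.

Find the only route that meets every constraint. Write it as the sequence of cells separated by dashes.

Any route must reach 11 and 2 and still end at 4 within 7 moves, so the order of the required stops is forced.
Route from 1: right 1 to 2, down 3 to 11, left 1 to 10, up 2 to 4 — 7 moves in all.
Check: all required cells visited; 7 ≤ 7 moves.

1 - 2 - 5 - 8 - 11 - 10 - 7 - 4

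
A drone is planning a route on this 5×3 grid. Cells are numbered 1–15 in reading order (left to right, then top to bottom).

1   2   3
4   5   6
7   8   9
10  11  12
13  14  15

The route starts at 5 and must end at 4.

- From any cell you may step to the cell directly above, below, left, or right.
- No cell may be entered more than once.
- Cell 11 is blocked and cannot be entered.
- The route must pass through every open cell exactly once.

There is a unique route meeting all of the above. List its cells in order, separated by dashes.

5 - 8 - 7 - 10 - 13 - 14 - 15 - 12 - 9 - 6 - 3 - 2 - 1 - 4

Need to visit all 14 open cells exactly once, starting at 5 and ending at 4.
Route from 5: down to 8, left to 7, 2× down (reaching 13), 2× right (reaching 15), 4× up (reaching 3), 2× left (reaching 1), down to 4 — 13 moves in all.
Check: all 14 open cells covered.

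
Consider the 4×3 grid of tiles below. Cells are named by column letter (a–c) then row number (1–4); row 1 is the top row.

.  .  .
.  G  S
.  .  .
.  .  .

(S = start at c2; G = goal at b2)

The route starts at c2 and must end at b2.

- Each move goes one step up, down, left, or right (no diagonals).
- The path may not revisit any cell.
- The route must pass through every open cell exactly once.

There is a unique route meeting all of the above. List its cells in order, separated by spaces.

c2 c1 b1 a1 a2 a3 a4 b4 c4 c3 b3 b2

Need to visit all 12 open cells exactly once, starting at c2 and ending at b2.
Cell c1 has only two open neighbours (c2 and b1), so the path must pass straight through it: one of those is the cell it's entered from and the other is where it exits.
Route from c2: up to c1, 2× left (reaching a1), 3× down (reaching a4), 2× right (reaching c4), up to c3, left to b3, up to b2 — 11 moves in all.
Check: all 12 open cells covered.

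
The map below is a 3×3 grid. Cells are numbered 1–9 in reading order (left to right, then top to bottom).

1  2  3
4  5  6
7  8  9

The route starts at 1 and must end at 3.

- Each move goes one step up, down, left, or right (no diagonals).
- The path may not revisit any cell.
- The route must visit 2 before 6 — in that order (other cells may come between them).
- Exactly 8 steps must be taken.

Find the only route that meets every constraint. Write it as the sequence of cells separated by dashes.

1 - 2 - 5 - 4 - 7 - 8 - 9 - 6 - 3

The waypoints must appear in the order 2, 6, with no cell reused.
Route from 1: right to 2, down to 5, left to 4, down to 7, 2× right (reaching 9), 2× up (reaching 3) — 8 moves in all.
Check: order respected (2 at step 1, 6 at step 7); 8 moves as required.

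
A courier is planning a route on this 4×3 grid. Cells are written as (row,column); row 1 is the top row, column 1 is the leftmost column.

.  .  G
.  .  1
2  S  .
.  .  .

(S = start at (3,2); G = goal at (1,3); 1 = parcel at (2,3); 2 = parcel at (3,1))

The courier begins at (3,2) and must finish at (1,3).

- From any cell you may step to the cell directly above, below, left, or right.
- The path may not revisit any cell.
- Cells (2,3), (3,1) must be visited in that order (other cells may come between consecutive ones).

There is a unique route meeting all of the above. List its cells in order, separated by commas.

(3,2), (2,2), (2,3), (3,3), (4,3), (4,2), (4,1), (3,1), (2,1), (1,1), (1,2), (1,3)

The waypoints must appear in the order (2,3), (3,1), with no cell reused.
Route from (3,2): up to (2,2), right to (2,3), 2× down (reaching (4,3)), 2× left (reaching (4,1)), 3× up (reaching (1,1)), 2× right (reaching (1,3)) — 11 moves in all.
Check: order respected (1 at step 2, 2 at step 7).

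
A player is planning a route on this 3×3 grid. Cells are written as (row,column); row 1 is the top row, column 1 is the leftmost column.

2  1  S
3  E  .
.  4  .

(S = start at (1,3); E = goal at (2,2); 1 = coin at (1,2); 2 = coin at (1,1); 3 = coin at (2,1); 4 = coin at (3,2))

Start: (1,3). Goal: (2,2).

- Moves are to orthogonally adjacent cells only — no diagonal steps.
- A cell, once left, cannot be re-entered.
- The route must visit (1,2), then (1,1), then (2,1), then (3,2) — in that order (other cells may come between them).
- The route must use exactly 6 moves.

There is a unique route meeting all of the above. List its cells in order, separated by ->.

(1,3) -> (1,2) -> (1,1) -> (2,1) -> (3,1) -> (3,2) -> (2,2)

The waypoints must appear in the order (1,2), (1,1), (2,1), (3,2), with no cell reused.
Route from (1,3): left 2 to (1,1), down 2 to (3,1), right 1 to (3,2), up 1 to (2,2) — 6 moves in all.
Check: order respected (1 at step 1, 2 at step 2, 3 at step 3, 4 at step 5); 6 moves as required.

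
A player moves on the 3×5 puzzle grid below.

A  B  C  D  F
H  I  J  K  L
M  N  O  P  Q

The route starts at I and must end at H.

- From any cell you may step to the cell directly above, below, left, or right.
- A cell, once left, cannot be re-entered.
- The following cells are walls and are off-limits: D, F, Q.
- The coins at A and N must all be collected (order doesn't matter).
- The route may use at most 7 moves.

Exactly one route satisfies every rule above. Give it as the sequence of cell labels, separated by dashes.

I - N - O - J - C - B - A - H

The budget equals the shortest possible length, so every move has to be on a shortest route through the required cells.
Route from I: down 1 to N, right 1 to O, up 2 to C, left 2 to A, down 1 to H — 7 moves in all.
Check: all required cells visited; 7 ≤ 7 moves.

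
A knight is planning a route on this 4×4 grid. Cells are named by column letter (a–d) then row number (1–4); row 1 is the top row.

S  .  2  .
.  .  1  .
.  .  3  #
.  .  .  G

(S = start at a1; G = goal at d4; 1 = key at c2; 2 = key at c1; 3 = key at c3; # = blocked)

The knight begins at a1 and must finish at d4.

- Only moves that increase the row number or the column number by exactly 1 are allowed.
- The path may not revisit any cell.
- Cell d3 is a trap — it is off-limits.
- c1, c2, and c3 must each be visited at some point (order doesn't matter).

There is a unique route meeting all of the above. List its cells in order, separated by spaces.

Moves only go right or down, so the column and row indices never decrease.
Route from a1: right 2 to c1, down 3 to c4, right 1 to d4 — 6 moves in all.
Check: all required cells visited.

a1 b1 c1 c2 c3 c4 d4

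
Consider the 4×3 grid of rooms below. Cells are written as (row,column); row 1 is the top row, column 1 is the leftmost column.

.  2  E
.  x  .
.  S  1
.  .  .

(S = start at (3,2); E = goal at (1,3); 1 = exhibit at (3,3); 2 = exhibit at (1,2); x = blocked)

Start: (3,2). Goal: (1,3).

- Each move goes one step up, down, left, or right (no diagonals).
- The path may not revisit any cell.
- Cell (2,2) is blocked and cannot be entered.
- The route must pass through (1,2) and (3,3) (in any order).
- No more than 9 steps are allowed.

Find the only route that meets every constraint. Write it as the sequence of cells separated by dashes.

Any route must reach (1,2) and (3,3) and still end at (1,3) within 9 moves, so the order of the required stops is forced.
Route from (3,2): right to (3,3), down to (4,3), 2× left (reaching (4,1)), 3× up (reaching (1,1)), 2× right (reaching (1,3)) — 9 moves in all.
Check: all required cells visited; 9 ≤ 9 moves.

(3,2) - (3,3) - (4,3) - (4,2) - (4,1) - (3,1) - (2,1) - (1,1) - (1,2) - (1,3)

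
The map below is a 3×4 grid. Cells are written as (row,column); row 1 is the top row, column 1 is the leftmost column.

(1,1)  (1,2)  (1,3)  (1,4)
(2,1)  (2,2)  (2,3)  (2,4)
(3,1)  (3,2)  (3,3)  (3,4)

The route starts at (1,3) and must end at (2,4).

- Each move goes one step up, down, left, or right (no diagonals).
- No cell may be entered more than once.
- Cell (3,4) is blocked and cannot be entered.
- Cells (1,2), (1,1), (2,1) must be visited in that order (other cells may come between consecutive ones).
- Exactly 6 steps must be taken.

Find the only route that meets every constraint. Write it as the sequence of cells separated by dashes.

The waypoints must appear in the order (1,2), (1,1), (2,1), with no cell reused.
Route from (1,3): left 2 to (1,1), down 1 to (2,1), right 3 to (2,4) — 6 moves in all.
Check: order respected ((1,2) at step 1, (1,1) at step 2, (2,1) at step 3); 6 moves as required.

(1,3) - (1,2) - (1,1) - (2,1) - (2,2) - (2,3) - (2,4)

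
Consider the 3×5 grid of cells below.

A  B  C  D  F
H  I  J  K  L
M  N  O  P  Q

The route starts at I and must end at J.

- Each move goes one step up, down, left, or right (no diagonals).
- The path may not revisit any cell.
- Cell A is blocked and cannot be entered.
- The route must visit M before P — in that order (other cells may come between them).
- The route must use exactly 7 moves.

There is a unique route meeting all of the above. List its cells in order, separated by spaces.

The waypoints must appear in the order M, P, with no cell reused.
Route from I: left to H, down to M, 3× right (reaching P), up to K, left to J — 7 moves in all.
Check: order respected (M at step 2, P at step 5); 7 moves as required.

I H M N O P K J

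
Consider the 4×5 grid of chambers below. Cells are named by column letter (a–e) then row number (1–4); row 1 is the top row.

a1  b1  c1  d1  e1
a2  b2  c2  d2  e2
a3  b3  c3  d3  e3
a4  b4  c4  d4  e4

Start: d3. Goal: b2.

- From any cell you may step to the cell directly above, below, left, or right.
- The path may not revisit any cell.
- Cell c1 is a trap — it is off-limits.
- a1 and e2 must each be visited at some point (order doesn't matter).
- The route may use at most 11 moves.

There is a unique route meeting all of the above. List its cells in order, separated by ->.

d3 -> e3 -> e2 -> d2 -> c2 -> c3 -> b3 -> a3 -> a2 -> a1 -> b1 -> b2

Any route must reach a1 and e2 and still end at b2 within 11 moves, so the order of the required stops is forced.
Route from d3: right to e3, up to e2, 2× left (reaching c2), down to c3, 2× left (reaching a3), 2× up (reaching a1), right to b1, down to b2 — 11 moves in all.
Check: all required cells visited; 11 ≤ 11 moves.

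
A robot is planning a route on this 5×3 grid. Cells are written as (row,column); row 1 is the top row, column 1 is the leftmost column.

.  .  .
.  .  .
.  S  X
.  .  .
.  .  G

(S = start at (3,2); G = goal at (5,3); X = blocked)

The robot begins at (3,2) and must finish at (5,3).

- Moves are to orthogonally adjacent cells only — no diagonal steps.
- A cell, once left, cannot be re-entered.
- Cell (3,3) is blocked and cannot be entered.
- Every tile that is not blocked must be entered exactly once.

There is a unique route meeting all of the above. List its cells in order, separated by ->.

(3,2) -> (2,2) -> (2,3) -> (1,3) -> (1,2) -> (1,1) -> (2,1) -> (3,1) -> (4,1) -> (5,1) -> (5,2) -> (4,2) -> (4,3) -> (5,3)

Need to visit all 14 open cells exactly once, starting at (3,2) and ending at (5,3).
Cell (1,3) has only two open neighbours ((2,3) and (1,2)), so the path must pass straight through it: one of those is the cell it's entered from and the other is where it exits.
Route from (3,2): up 1 to (2,2), right 1 to (2,3), up 1 to (1,3), left 2 to (1,1), down 4 to (5,1), right 1 to (5,2), up 1 to (4,2), right 1 to (4,3), down 1 to (5,3) — 13 moves in all.
Check: all 14 open cells covered.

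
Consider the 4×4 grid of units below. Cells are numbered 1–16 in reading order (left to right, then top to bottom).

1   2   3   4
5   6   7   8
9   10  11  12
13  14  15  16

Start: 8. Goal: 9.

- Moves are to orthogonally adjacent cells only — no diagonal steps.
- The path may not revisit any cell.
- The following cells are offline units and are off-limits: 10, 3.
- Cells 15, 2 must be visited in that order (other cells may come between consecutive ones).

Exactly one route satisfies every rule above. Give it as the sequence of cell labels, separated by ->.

The waypoints must appear in the order 15, 2, with no cell reused.
Route from 8: down 2 to 16, left 1 to 15, up 2 to 7, left 1 to 6, up 1 to 2, left 1 to 1, down 2 to 9 — 10 moves in all.
Check: order respected (15 at step 3, 2 at step 7).

8 -> 12 -> 16 -> 15 -> 11 -> 7 -> 6 -> 2 -> 1 -> 5 -> 9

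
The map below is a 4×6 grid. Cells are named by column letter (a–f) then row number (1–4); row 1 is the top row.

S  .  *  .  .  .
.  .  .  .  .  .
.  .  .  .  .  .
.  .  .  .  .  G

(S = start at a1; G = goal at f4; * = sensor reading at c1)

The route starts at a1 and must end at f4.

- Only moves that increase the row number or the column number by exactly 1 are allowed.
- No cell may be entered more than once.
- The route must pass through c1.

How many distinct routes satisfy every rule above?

20

A right/down-only route from a1 to f4 makes exactly 3 down-moves and 5 right-moves in some order.
With no other constraints that would be C(8,3) = 56 routes.
Split at c1 and multiply the segment counts: a1→c1: 1; c1→f4: 20; product = 20.
That gives 20 routes.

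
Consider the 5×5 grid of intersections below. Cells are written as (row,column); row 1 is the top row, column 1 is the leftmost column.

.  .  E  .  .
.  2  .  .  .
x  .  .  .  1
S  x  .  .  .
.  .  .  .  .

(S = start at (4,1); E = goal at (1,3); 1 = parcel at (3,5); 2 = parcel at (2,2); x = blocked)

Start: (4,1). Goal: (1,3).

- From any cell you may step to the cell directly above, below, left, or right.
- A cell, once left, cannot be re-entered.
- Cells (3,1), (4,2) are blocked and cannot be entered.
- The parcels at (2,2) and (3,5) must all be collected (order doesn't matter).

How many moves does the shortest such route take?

Any route passes through (2,2) and (3,5) in some order between (4,1) and (1,3). Summing Manhattan distances along each leg and taking the cheapest ordering ((4,1) → (3,5) → (2,2) → (1,3)) gives a lower bound of 5 + 4 + 2 = 11 moves.
That bound ignores the blocked cells. Measuring each leg by the fewest moves that actually steer around them ((4,1)→(3,5): 7; (3,5)→(2,2): 4; (2,2)→(1,3): 2) raises the lower bound to 13.
A route of 13 moves exists: (4,1) → (5,1) → (5,2) → (5,3) → (4,3) → (3,3) → (3,4) → (3,5) → (2,5) → (2,4) → (2,3) → (2,2) → (1,2) → (1,3).
Since 13 matches that lower bound, it is optimal.

13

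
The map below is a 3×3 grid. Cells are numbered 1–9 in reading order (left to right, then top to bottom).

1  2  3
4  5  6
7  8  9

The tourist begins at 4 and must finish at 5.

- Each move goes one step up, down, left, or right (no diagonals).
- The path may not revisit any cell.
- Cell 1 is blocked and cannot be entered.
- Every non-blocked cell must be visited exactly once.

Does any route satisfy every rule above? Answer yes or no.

yes

One route that works: 4 → 7 → 8 → 9 → 6 → 3 → 2 → 5.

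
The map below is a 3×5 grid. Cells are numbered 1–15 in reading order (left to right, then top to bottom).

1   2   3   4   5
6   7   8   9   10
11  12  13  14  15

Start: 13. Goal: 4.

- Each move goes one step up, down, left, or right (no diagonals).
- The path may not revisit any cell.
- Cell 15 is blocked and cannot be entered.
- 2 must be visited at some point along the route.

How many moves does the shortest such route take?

Any route passes through 2 somewhere between 13 and 4. Summing Manhattan distances along the two legs (13 → 2 → 4) gives a lower bound of 3 + 2 = 5 moves.
A route of 5 moves achieves this: 13 → 8 → 7 → 2 → 3 → 4.
Since 5 matches the lower bound, it is optimal.

5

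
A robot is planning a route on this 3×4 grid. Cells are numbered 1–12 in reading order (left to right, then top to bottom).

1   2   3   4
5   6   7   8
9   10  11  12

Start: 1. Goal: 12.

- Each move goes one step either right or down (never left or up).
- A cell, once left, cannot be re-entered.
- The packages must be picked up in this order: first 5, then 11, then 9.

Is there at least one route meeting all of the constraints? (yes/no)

no

9 lies to the left of 11, so going from 11 to 9 would need a leftward move — but moves only go right/down, so 11 cannot be visited before 9.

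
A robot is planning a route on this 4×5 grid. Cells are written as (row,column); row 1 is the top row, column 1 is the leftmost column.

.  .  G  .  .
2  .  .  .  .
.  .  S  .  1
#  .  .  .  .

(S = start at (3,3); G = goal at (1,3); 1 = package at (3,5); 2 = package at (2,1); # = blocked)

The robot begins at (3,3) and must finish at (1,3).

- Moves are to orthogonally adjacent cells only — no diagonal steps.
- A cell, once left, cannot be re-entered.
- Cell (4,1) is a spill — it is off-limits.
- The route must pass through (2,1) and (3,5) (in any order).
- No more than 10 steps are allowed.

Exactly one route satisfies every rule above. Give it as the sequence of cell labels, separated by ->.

(3,3) -> (3,4) -> (3,5) -> (2,5) -> (2,4) -> (2,3) -> (2,2) -> (2,1) -> (1,1) -> (1,2) -> (1,3)

The budget equals the shortest possible length, so every move has to be on a shortest route through the required cells.
Route from (3,3): right 2 to (3,5), up 1 to (2,5), left 4 to (2,1), up 1 to (1,1), right 2 to (1,3) — 10 moves in all.
Check: all required cells visited; 10 ≤ 10 moves.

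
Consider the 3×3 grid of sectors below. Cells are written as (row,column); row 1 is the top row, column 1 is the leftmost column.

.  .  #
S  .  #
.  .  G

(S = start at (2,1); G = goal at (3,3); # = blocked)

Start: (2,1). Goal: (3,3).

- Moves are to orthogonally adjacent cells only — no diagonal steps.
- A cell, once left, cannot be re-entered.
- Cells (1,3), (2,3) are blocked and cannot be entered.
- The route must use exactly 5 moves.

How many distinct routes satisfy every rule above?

1

Need simple routes of exactly 5 moves from (2,1) to (3,3) (Manhattan distance 3, so 1 moves are spent on a detour and 1 undoing it).
Enumerating: (2,1) (1,1) (1,2) (2,2) (3,2) (3,3).
That gives 1 route.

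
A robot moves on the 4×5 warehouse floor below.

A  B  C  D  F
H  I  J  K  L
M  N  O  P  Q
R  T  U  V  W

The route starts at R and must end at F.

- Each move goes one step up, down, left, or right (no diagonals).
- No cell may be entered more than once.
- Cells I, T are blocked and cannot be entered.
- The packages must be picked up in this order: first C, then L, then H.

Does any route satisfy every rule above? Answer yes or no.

no

Ignoring the required order, 23 revisit-free routes from R to F pass through all of C, L, and H; the waypoint orders that occur are H → C → L (23) — never C → L → H.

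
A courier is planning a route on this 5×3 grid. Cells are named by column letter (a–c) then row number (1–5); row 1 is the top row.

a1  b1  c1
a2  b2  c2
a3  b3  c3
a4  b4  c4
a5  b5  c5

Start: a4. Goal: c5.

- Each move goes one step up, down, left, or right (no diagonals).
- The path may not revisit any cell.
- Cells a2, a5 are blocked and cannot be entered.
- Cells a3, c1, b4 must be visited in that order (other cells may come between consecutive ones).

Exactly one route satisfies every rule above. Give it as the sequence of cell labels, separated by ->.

a4 -> a3 -> b3 -> b2 -> b1 -> c1 -> c2 -> c3 -> c4 -> b4 -> b5 -> c5

The waypoints must appear in the order a3, c1, b4, with no cell reused.
Route from a4: up 1 to a3, right 1 to b3, up 2 to b1, right 1 to c1, down 3 to c4, left 1 to b4, down 1 to b5, right 1 to c5 — 11 moves in all.
Check: order respected (a3 at step 1, c1 at step 5, b4 at step 9).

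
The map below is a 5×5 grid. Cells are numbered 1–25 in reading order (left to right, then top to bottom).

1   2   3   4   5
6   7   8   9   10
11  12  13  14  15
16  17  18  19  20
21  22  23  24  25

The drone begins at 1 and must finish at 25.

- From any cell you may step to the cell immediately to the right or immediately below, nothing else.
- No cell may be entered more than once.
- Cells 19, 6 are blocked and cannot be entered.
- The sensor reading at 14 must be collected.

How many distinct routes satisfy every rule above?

6

A right/down-only route from 1 to 25 makes exactly 4 down-moves and 4 right-moves in some order.
With no other constraints that would be C(8,4) = 70 routes.
Split at 14 and multiply the segment counts (each segment already excludes blocked cells): 1→14: 6; 14→25: 1; product = 6.
That gives 6 routes.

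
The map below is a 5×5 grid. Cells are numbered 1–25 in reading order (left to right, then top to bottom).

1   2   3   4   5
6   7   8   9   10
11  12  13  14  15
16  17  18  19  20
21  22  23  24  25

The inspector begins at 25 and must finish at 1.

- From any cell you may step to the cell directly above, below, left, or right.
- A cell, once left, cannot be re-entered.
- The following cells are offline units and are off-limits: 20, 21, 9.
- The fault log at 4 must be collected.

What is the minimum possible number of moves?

Any route passes through 4 somewhere between 25 and 1. Summing Manhattan distances along the two legs (25 → 4 → 1) gives a lower bound of 5 + 3 = 8 moves.
That bound ignores the blocked cells. Measuring each leg by the fewest moves that actually steer around them (25→4: 7; 4→1: 3) raises the lower bound to 10.
A route of 10 moves exists: 25 → 24 → 19 → 14 → 15 → 10 → 5 → 4 → 3 → 2 → 1.
Since 10 matches that lower bound, it is optimal.

10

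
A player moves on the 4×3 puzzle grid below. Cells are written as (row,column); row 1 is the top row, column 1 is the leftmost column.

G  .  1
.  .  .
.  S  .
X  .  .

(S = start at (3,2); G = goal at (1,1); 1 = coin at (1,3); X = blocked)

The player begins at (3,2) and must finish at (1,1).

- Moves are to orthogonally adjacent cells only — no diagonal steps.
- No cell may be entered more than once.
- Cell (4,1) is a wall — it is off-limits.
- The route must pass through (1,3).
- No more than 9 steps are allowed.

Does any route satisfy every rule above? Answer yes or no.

yes

One route that works: (3,2) → (2,2) → (2,3) → (1,3) → (1,2) → (1,1).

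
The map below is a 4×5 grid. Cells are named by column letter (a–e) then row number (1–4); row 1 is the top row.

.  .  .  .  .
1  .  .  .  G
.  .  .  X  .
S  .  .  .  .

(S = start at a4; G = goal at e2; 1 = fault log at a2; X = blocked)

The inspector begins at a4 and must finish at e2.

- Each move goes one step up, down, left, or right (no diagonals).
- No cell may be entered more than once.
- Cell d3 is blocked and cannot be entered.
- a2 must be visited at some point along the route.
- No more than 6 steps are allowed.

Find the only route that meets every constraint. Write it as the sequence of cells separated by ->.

a4 -> a3 -> a2 -> b2 -> c2 -> d2 -> e2

The budget equals the shortest possible length, so every move has to be on a shortest route through the required cells.
Route from a4: 2× up (reaching a2), 4× right (reaching e2) — 6 moves in all.
Check: all required cells visited; 6 ≤ 6 moves.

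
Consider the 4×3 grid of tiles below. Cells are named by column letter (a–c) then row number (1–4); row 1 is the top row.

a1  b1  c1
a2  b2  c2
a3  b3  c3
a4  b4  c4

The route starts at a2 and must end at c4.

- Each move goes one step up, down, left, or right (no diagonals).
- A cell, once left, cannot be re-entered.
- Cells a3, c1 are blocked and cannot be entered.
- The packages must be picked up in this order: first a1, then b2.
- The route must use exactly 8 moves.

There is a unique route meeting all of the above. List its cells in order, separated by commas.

a2, a1, b1, b2, c2, c3, b3, b4, c4

The waypoints must appear in the order a1, b2, with no cell reused.
Route from a2: up 1 to a1, right 1 to b1, down 1 to b2, right 1 to c2, down 1 to c3, left 1 to b3, down 1 to b4, right 1 to c4 — 8 moves in all.
Check: order respected (a1 at step 1, b2 at step 3); 8 moves as required.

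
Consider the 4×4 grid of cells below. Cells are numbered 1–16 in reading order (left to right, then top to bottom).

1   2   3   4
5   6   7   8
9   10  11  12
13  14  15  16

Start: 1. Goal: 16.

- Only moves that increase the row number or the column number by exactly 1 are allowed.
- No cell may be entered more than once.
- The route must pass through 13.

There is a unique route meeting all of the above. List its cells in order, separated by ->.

1 -> 5 -> 9 -> 13 -> 14 -> 15 -> 16

Moves only go right or down, so the column and row indices never decrease.
Route from 1: down 3 to 13, right 3 to 16 — 6 moves in all.
Check: all required cells visited.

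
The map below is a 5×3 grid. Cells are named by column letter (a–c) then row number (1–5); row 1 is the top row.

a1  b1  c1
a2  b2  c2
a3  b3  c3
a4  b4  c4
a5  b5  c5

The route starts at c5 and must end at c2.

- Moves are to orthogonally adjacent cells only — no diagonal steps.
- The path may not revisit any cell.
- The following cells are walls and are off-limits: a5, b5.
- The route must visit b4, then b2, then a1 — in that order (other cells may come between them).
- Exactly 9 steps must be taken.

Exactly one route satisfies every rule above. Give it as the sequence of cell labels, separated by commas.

c5, c4, b4, b3, b2, a2, a1, b1, c1, c2

The waypoints must appear in the order b4, b2, a1, with no cell reused.
Route from c5: up 1 to c4, left 1 to b4, up 2 to b2, left 1 to a2, up 1 to a1, right 2 to c1, down 1 to c2 — 9 moves in all.
Check: order respected (b4 at step 2, b2 at step 4, a1 at step 6); 9 moves as required.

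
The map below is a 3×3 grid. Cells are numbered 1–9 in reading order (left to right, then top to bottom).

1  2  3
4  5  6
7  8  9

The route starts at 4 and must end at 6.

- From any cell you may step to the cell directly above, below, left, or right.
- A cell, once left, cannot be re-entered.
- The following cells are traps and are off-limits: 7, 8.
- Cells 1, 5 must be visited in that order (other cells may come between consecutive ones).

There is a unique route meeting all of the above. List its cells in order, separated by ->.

4 -> 1 -> 2 -> 5 -> 6

The waypoints must appear in the order 1, 5, with no cell reused.
Route from 4: up to 1, right to 2, down to 5, right to 6 — 4 moves in all.
Check: order respected (1 at step 1, 5 at step 3).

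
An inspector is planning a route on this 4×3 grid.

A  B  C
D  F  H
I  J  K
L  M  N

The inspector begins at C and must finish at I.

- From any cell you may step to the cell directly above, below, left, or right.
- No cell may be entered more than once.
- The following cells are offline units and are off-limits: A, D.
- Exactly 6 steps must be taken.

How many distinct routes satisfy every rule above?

6

Need simple routes of exactly 6 moves from C to I (Manhattan distance 4, so 1 moves are spent on a detour and 1 undoing it).
Enumerating: C H K N M J I | C H K N M L I | C H K J M L I | C H F J M L I | C B F J M L I | C B F H K J I.
That gives 6 routes.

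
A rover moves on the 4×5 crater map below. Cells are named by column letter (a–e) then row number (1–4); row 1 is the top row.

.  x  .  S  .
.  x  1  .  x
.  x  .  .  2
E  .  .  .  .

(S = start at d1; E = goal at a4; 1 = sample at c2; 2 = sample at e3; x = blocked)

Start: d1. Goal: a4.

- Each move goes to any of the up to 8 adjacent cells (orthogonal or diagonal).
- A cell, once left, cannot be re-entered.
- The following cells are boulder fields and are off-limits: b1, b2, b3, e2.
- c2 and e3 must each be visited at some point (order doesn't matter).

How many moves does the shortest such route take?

7

Any route passes through c2 and e3 in some order between d1 and a4. Summing Chebyshev distances along each leg and taking the cheapest ordering (d1 → e3 → c2 → a4) gives a lower bound of 2 + 2 + 2 = 6 moves.
That bound ignores the blocked cells. Measuring each leg by the fewest moves that actually steer around them (d1→c2: 1; c2→e3: 2; e3→a4: 4) raises the lower bound to 7.
A route of 7 moves exists: d1 → c2 → d2 → e3 → d3 → c3 → b4 → a4.
Since 7 matches that lower bound, it is optimal.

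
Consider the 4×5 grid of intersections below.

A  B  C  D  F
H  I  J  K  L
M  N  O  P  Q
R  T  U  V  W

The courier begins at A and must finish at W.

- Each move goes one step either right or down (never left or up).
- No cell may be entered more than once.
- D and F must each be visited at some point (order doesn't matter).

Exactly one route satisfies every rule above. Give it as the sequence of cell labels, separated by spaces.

Moves only go right or down, so the column and row indices never decrease.
Route from A: right 4 to F, down 3 to W — 7 moves in all.
Check: all required cells visited.

A B C D F L Q W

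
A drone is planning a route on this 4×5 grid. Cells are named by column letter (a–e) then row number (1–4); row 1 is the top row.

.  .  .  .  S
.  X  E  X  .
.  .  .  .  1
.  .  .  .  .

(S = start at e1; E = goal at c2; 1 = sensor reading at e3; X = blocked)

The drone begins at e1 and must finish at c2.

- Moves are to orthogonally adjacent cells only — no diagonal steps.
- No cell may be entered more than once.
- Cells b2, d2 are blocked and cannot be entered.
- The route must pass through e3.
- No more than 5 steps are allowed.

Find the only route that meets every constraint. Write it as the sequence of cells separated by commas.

The budget equals the shortest possible length, so every move has to be on a shortest route through the required cells.
Route from e1: 2× down (reaching e3), 2× left (reaching c3), up to c2 — 5 moves in all.
Check: all required cells visited; 5 ≤ 5 moves.

e1, e2, e3, d3, c3, c2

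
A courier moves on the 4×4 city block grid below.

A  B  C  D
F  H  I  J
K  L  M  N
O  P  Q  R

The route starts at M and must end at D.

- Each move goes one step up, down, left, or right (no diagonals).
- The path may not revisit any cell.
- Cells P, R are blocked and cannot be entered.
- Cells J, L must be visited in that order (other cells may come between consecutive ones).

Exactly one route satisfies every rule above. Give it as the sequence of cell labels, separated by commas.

M, N, J, I, H, L, K, F, A, B, C, D

The waypoints must appear in the order J, L, with no cell reused.
Route from M: right to N, up to J, 2× left (reaching H), down to L, left to K, 2× up (reaching A), 3× right (reaching D) — 11 moves in all.
Check: order respected (J at step 2, L at step 5).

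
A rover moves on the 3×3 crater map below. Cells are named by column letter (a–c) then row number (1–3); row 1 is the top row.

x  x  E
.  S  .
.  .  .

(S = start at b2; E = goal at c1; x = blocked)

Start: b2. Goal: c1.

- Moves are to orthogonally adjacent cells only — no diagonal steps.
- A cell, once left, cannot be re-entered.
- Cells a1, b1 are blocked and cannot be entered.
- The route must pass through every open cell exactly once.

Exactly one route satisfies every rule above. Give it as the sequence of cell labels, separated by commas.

Need to visit all 7 open cells exactly once, starting at b2 and ending at c1.
Route from b2: left to a2, down to a3, 2× right (reaching c3), 2× up (reaching c1) — 6 moves in all.
Check: all 7 open cells covered.

b2, a2, a3, b3, c3, c2, c1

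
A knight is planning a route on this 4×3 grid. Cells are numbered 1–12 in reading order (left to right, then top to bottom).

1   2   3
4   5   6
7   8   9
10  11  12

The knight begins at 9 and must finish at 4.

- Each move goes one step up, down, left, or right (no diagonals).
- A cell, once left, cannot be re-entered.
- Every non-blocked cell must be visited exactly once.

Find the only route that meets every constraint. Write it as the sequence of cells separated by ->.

Need to visit all 12 open cells exactly once, starting at 9 and ending at 4.
Cell 3 has only two open neighbours (6 and 2), so the path must pass straight through it: one of those is the cell it's entered from and the other is where it exits.
Route from 9: down to 12, 2× left (reaching 10), up to 7, right to 8, up to 5, right to 6, up to 3, 2× left (reaching 1), down to 4 — 11 moves in all.
Check: all 12 open cells covered.

9 -> 12 -> 11 -> 10 -> 7 -> 8 -> 5 -> 6 -> 3 -> 2 -> 1 -> 4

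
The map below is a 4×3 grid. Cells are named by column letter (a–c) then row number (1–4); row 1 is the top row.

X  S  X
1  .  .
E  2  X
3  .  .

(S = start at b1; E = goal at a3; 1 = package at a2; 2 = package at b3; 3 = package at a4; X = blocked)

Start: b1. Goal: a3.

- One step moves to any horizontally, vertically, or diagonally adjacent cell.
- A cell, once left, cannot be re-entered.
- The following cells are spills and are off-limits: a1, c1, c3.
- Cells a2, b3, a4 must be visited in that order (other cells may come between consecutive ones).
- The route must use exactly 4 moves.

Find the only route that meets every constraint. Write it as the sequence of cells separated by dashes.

The waypoints must appear in the order a2, b3, a4, with no cell reused.
Route from b1: down-left 1 to a2, down-right 1 to b3, down-left 1 to a4, up 1 to a3 — 4 moves in all.
Check: order respected (1 at step 1, 2 at step 2, 3 at step 3); 4 moves as required.

b1 - a2 - b3 - a4 - a3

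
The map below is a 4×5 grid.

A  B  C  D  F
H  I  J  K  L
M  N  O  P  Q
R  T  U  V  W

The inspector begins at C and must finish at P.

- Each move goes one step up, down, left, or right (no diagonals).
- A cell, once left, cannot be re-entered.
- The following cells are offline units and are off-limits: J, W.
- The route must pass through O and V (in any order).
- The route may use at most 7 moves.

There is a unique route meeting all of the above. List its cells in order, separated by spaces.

The budget equals the shortest possible length, so every move has to be on a shortest route through the required cells.
Route from C: left to B, 2× down (reaching N), right to O, down to U, right to V, up to P — 7 moves in all.
Check: all required cells visited; 7 ≤ 7 moves.

C B I N O U V P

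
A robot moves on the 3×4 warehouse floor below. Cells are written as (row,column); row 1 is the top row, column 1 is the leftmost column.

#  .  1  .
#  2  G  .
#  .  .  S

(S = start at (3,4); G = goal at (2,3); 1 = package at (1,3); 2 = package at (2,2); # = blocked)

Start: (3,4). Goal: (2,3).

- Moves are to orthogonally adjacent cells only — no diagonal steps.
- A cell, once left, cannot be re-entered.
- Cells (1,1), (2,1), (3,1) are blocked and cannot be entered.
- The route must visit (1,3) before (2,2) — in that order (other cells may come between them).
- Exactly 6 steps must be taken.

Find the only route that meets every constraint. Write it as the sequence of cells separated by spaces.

(3,4) (2,4) (1,4) (1,3) (1,2) (2,2) (2,3)

The waypoints must appear in the order (1,3), (2,2), with no cell reused.
Route from (3,4): up 2 to (1,4), left 2 to (1,2), down 1 to (2,2), right 1 to (2,3) — 6 moves in all.
Check: order respected (1 at step 3, 2 at step 5); 6 moves as required.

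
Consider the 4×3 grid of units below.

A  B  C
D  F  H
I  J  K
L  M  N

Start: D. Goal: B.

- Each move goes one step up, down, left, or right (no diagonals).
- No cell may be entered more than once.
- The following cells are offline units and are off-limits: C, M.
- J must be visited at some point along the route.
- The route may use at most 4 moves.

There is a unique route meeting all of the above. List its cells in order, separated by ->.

D -> I -> J -> F -> B

Any route must reach J and still end at B within 4 moves, so the order of the required stops is forced.
Route from D: down to I, right to J, 2× up (reaching B) — 4 moves in all.
Check: all required cells visited; 4 ≤ 4 moves.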